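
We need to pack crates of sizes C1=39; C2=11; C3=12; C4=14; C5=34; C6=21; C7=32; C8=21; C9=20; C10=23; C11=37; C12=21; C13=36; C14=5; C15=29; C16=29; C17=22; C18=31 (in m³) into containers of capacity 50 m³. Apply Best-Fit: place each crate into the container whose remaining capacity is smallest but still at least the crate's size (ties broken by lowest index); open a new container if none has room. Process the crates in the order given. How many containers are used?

container 1: place C1 (39 m³), 11 m³ left
container 1: place C2 (11 m³), 0 m³ left
container 2: place C3 (12 m³), 38 m³ left
container 2: place C4 (14 m³), 24 m³ left
container 3: place C5 (34 m³), 16 m³ left
container 2: place C6 (21 m³), 3 m³ left
container 4: place C7 (32 m³), 18 m³ left
container 5: place C8 (21 m³), 29 m³ left
container 5: place C9 (20 m³), 9 m³ left
container 6: place C10 (23 m³), 27 m³ left
container 7: place C11 (37 m³), 13 m³ left
container 6: place C12 (21 m³), 6 m³ left
container 8: place C13 (36 m³), 14 m³ left
container 6: place C14 (5 m³), 1 m³ left
container 9: place C15 (29 m³), 21 m³ left
container 10: place C16 (29 m³), 21 m³ left
container 11: place C17 (22 m³), 28 m³ left
container 12: place C18 (31 m³), 19 m³ left
Final containers: [39,11] [12,14,21] [34] [32] [21,20] [23,21,5] [37] [36] [29] [29] [22] [31].

12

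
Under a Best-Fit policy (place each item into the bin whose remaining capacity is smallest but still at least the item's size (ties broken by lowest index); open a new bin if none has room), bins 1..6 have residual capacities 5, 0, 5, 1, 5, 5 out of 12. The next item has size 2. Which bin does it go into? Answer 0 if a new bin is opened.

Bins with room: bin 1 (5), bin 3 (5), bin 5 (5), bin 6 (5).
Tightest fit is bin 1 with 5 free.

1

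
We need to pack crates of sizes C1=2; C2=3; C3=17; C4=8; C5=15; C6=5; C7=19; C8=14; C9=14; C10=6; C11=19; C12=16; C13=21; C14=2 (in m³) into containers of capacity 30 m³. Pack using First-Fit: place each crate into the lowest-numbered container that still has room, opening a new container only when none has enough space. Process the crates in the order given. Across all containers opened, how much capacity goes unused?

49

Put C1 (2 m³) in container 1; 28 m³ remain.
Put C2 (3 m³) in container 1; 25 m³ remain.
Put C3 (17 m³) in container 1; 8 m³ remain.
Put C4 (8 m³) in container 1; 0 m³ remain.
Put C5 (15 m³) in container 2; 15 m³ remain.
Put C6 (5 m³) in container 2; 10 m³ remain.
Put C7 (19 m³) in container 3; 11 m³ remain.
Put C8 (14 m³) in container 4; 16 m³ remain.
Put C9 (14 m³) in container 4; 2 m³ remain.
Put C10 (6 m³) in container 2; 4 m³ remain.
Put C11 (19 m³) in container 5; 11 m³ remain.
Put C12 (16 m³) in container 6; 14 m³ remain.
Put C13 (21 m³) in container 7; 9 m³ remain.
Put C14 (2 m³) in container 2; 2 m³ remain.
7 containers × 30 m³ = 210 m³; used 161 m³; unused 49 m³.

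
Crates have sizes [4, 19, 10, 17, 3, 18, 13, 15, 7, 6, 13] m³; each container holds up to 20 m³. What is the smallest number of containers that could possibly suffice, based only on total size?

Total size = 4 + 19 + 10 + 17 + 3 + 18 + 13 + 15 + 7 + 6 + 13 = 125 m³.
⌈125 / 20⌉ = 7.

7 containers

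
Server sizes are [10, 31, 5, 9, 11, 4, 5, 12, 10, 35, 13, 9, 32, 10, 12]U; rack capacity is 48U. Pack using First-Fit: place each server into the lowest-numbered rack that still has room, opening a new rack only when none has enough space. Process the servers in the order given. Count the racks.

rack 1: place 10U, 38U left
rack 1: place 31U, 7U left
rack 1: place 5U, 2U left
rack 2: place 9U, 39U left
rack 2: place 11U, 28U left
rack 2: place 4U, 24U left
rack 2: place 5U, 19U left
rack 2: place 12U, 7U left
rack 3: place 10U, 38U left
rack 3: place 35U, 3U left
rack 4: place 13U, 35U left
rack 4: place 9U, 26U left
rack 5: place 32U, 16U left
rack 4: place 10U, 16U left
rack 4: place 12U, 4U left

5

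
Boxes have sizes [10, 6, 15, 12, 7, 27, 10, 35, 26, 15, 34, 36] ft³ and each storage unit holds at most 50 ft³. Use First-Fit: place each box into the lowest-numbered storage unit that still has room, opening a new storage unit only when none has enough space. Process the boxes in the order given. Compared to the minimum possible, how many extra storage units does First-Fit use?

First-Fit: [10,6,15,12,7] [27,10] [35,15] [26] [34] [36] → 6 storage units.
Total size 233 ft³; any packing needs at least ⌈233/50⌉ = 5 storage units.
An optimal packing achieves that bound: [36,12] [35,15] [34,15] [27,10,10] [26,7,6] → 5 storage units.
Excess: 6 − 5 = 1.

1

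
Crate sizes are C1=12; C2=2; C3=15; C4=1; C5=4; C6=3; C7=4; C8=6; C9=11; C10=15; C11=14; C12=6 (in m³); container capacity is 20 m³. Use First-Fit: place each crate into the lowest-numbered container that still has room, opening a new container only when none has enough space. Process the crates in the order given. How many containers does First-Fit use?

6

C1 (12 m³) → container 1 (remaining 8 m³)
C2 (2 m³) → container 1 (remaining 6 m³)
C3 (15 m³) → container 2 (remaining 5 m³)
C4 (1 m³) → container 1 (remaining 5 m³)
C5 (4 m³) → container 1 (remaining 1 m³)
C6 (3 m³) → container 2 (remaining 2 m³)
C7 (4 m³) → container 3 (remaining 16 m³)
C8 (6 m³) → container 3 (remaining 10 m³)
C9 (11 m³) → container 4 (remaining 9 m³)
C10 (15 m³) → container 5 (remaining 5 m³)
C11 (14 m³) → container 6 (remaining 6 m³)
C12 (6 m³) → container 3 (remaining 4 m³)
Final containers: [12,2,1,4] [15,3] [4,6,6] [11] [15] [14].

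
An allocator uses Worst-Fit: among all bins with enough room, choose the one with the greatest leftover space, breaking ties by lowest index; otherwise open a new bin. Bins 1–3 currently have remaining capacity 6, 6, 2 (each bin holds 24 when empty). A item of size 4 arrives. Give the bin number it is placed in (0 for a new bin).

1

Bins with room: bin 1 (6), bin 2 (6).
Most room is bin 1 with 6 free.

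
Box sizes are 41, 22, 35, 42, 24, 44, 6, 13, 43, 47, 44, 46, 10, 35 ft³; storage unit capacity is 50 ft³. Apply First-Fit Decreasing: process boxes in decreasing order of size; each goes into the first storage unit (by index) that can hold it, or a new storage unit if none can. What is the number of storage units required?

Sorted descending: 47, 46, 44, 44, 43, 42, 41, 35, 35, 24, 22, 13, 10, 6.
Put 47 ft³ in storage unit 1; 3 ft³ remain.
Put 46 ft³ in storage unit 2; 4 ft³ remain.
Put 44 ft³ in storage unit 3; 6 ft³ remain.
Put 44 ft³ in storage unit 4; 6 ft³ remain.
Put 43 ft³ in storage unit 5; 7 ft³ remain.
Put 42 ft³ in storage unit 6; 8 ft³ remain.
Put 41 ft³ in storage unit 7; 9 ft³ remain.
Put 35 ft³ in storage unit 8; 15 ft³ remain.
Put 35 ft³ in storage unit 9; 15 ft³ remain.
Put 24 ft³ in storage unit 10; 26 ft³ remain.
Put 22 ft³ in storage unit 10; 4 ft³ remain.
Put 13 ft³ in storage unit 8; 2 ft³ remain.
Put 10 ft³ in storage unit 9; 5 ft³ remain.
Put 6 ft³ in storage unit 3; 0 ft³ remain.
Final storage units: [47] [46] [44,6] [44] [43] [42] [41] [35,13] [35,10] [24,22].

10 storage units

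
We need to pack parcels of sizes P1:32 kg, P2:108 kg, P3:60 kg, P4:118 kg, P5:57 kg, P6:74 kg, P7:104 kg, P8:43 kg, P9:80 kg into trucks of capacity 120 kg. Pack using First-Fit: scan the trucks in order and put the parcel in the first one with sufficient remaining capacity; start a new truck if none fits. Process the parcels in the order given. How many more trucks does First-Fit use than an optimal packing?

1

First-Fit: [32,60] [108] [118] [57,43] [74] [104] [80] → 7 trucks.
Total size 676 kg; any packing needs at least ⌈676/120⌉ = 6 trucks.
An optimal packing achieves that bound: [118] [108] [104] [80,32] [74,43] [60,57] → 6 trucks.
Excess: 7 − 6 = 1.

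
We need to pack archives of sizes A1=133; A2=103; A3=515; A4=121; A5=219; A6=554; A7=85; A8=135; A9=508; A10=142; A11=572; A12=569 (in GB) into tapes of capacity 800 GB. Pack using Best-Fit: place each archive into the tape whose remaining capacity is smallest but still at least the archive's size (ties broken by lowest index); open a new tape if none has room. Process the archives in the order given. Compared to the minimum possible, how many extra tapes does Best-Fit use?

1

Best-Fit: [133,103,515] [121,219] [554,85,135] [508,142] [572] [569] → 6 tapes.
Total size 3656 GB; any packing needs at least ⌈3656/800⌉ = 5 tapes.
An optimal packing achieves that bound: [572,219] [569,142,85] [554,135,103] [515,133,121] [508] → 5 tapes.
Excess: 6 − 5 = 1.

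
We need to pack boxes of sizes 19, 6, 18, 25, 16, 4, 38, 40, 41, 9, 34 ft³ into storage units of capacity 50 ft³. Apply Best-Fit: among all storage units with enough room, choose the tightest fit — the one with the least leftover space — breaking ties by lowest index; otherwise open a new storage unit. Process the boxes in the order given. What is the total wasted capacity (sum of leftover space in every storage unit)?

storage unit 1: place 19 ft³, 31 ft³ left
storage unit 1: place 6 ft³, 25 ft³ left
storage unit 1: place 18 ft³, 7 ft³ left
storage unit 2: place 25 ft³, 25 ft³ left
storage unit 2: place 16 ft³, 9 ft³ left
storage unit 1: place 4 ft³, 3 ft³ left
storage unit 3: place 38 ft³, 12 ft³ left
storage unit 4: place 40 ft³, 10 ft³ left
storage unit 5: place 41 ft³, 9 ft³ left
storage unit 2: place 9 ft³, 0 ft³ left
storage unit 6: place 34 ft³, 16 ft³ left
6 storage units × 50 ft³ = 300 ft³; used 250 ft³; unused 50 ft³.

50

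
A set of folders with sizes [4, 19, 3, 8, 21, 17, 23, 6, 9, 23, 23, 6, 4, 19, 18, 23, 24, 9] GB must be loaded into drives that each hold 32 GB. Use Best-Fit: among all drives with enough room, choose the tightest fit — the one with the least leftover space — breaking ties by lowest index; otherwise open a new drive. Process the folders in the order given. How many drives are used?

10 drives

Put 4 GB in drive 1; 28 GB remain.
Put 19 GB in drive 1; 9 GB remain.
Put 3 GB in drive 1; 6 GB remain.
Put 8 GB in drive 2; 24 GB remain.
Put 21 GB in drive 2; 3 GB remain.
Put 17 GB in drive 3; 15 GB remain.
Put 23 GB in drive 4; 9 GB remain.
Put 6 GB in drive 1; 0 GB remain.
Put 9 GB in drive 4; 0 GB remain.
Put 23 GB in drive 5; 9 GB remain.
Put 23 GB in drive 6; 9 GB remain.
Put 6 GB in drive 5; 3 GB remain.
Put 4 GB in drive 6; 5 GB remain.
Put 19 GB in drive 7; 13 GB remain.
Put 18 GB in drive 8; 14 GB remain.
Put 23 GB in drive 9; 9 GB remain.
Put 24 GB in drive 10; 8 GB remain.
Put 9 GB in drive 9; 0 GB remain.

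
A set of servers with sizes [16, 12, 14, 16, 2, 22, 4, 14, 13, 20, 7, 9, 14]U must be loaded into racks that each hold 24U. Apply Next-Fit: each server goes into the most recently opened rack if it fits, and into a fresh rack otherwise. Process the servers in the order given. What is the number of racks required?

rack 1: place 16U, 8U left
rack 2: place 12U, 12U left
rack 3: place 14U, 10U left
rack 4: place 16U, 8U left
rack 4: place 2U, 6U left
rack 5: place 22U, 2U left
rack 6: place 4U, 20U left
rack 6: place 14U, 6U left
rack 7: place 13U, 11U left
rack 8: place 20U, 4U left
rack 9: place 7U, 17U left
rack 9: place 9U, 8U left
rack 10: place 14U, 10U left
Final racks: [16] [12] [14] [16,2] [22] [4,14] [13] [20] [7,9] [14].

10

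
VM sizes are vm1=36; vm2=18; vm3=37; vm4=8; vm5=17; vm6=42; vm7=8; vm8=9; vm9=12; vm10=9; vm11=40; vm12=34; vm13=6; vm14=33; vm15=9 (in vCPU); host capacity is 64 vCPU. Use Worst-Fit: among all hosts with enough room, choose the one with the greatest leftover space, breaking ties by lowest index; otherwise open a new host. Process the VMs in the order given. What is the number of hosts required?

vm1 (36 vCPU) → host 1 (remaining 28 vCPU)
vm2 (18 vCPU) → host 1 (remaining 10 vCPU)
vm3 (37 vCPU) → host 2 (remaining 27 vCPU)
vm4 (8 vCPU) → host 2 (remaining 19 vCPU)
vm5 (17 vCPU) → host 2 (remaining 2 vCPU)
vm6 (42 vCPU) → host 3 (remaining 22 vCPU)
vm7 (8 vCPU) → host 3 (remaining 14 vCPU)
vm8 (9 vCPU) → host 3 (remaining 5 vCPU)
vm9 (12 vCPU) → host 4 (remaining 52 vCPU)
vm10 (9 vCPU) → host 4 (remaining 43 vCPU)
vm11 (40 vCPU) → host 4 (remaining 3 vCPU)
vm12 (34 vCPU) → host 5 (remaining 30 vCPU)
vm13 (6 vCPU) → host 5 (remaining 24 vCPU)
vm14 (33 vCPU) → host 6 (remaining 31 vCPU)
vm15 (9 vCPU) → host 6 (remaining 22 vCPU)

6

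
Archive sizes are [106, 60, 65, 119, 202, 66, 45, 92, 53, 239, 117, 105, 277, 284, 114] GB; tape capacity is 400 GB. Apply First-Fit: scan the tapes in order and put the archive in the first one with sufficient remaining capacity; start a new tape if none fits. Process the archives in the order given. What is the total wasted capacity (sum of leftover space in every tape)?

tape 1: place 106 GB, 294 GB left
tape 1: place 60 GB, 234 GB left
tape 1: place 65 GB, 169 GB left
tape 1: place 119 GB, 50 GB left
tape 2: place 202 GB, 198 GB left
tape 2: place 66 GB, 132 GB left
tape 1: place 45 GB, 5 GB left
tape 2: place 92 GB, 40 GB left
tape 3: place 53 GB, 347 GB left
tape 3: place 239 GB, 108 GB left
tape 4: place 117 GB, 283 GB left
tape 3: place 105 GB, 3 GB left
tape 4: place 277 GB, 6 GB left
tape 5: place 284 GB, 116 GB left
tape 5: place 114 GB, 2 GB left
5 tapes × 400 GB = 2000 GB; used 1944 GB; unused 56 GB.

56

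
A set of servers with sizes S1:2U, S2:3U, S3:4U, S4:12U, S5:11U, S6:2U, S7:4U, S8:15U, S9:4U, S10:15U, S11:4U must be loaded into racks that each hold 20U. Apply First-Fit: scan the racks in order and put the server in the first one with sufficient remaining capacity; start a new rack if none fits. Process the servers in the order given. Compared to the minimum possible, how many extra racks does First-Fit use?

0

First-Fit: [2,3,4,11] [12,2,4] [15,4] [15,4] → 4 racks.
Total size 76U; any packing needs at least ⌈76/20⌉ = 4 racks.
So 4 is already optimal.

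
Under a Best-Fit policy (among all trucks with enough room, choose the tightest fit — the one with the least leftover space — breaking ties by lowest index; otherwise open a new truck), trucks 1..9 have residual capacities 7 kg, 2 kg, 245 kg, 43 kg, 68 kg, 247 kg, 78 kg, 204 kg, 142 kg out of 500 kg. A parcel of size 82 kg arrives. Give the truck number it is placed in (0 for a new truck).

9

Trucks with room: truck 3 (245 kg), truck 6 (247 kg), truck 8 (204 kg), truck 9 (142 kg).
Tightest fit is truck 9 with 142 kg free.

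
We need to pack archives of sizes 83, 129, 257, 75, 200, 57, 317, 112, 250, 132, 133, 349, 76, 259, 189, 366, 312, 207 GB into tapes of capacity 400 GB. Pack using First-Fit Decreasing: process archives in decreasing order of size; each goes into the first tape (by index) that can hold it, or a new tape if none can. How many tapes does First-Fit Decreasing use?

Sorted descending: 366, 349, 317, 312, 259, 257, 250, 207, 200, 189, 133, 132, 129, 112, 83, 76, 75, 57.
366 GB → tape 1 (remaining 34 GB)
349 GB → tape 2 (remaining 51 GB)
317 GB → tape 3 (remaining 83 GB)
312 GB → tape 4 (remaining 88 GB)
259 GB → tape 5 (remaining 141 GB)
257 GB → tape 6 (remaining 143 GB)
250 GB → tape 7 (remaining 150 GB)
207 GB → tape 8 (remaining 193 GB)
200 GB → tape 9 (remaining 200 GB)
189 GB → tape 8 (remaining 4 GB)
133 GB → tape 5 (remaining 8 GB)
132 GB → tape 6 (remaining 11 GB)
129 GB → tape 7 (remaining 21 GB)
112 GB → tape 9 (remaining 88 GB)
83 GB → tape 3 (remaining 0 GB)
76 GB → tape 4 (remaining 12 GB)
75 GB → tape 9 (remaining 13 GB)
57 GB → tape 10 (remaining 343 GB)
Final tapes: [366] [349] [317,83] [312,76] [259,133] [257,132] [250,129] [207,189] [200,112,75] [57].

10 tapes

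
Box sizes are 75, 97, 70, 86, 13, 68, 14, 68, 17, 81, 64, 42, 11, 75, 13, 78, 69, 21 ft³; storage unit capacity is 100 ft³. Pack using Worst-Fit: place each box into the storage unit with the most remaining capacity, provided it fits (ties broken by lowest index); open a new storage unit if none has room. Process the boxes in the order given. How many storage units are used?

75 ft³ → storage unit 1 (remaining 25 ft³)
97 ft³ → storage unit 2 (remaining 3 ft³)
70 ft³ → storage unit 3 (remaining 30 ft³)
86 ft³ → storage unit 4 (remaining 14 ft³)
13 ft³ → storage unit 3 (remaining 17 ft³)
68 ft³ → storage unit 5 (remaining 32 ft³)
14 ft³ → storage unit 5 (remaining 18 ft³)
68 ft³ → storage unit 6 (remaining 32 ft³)
17 ft³ → storage unit 6 (remaining 15 ft³)
81 ft³ → storage unit 7 (remaining 19 ft³)
64 ft³ → storage unit 8 (remaining 36 ft³)
42 ft³ → storage unit 9 (remaining 58 ft³)
11 ft³ → storage unit 9 (remaining 47 ft³)
75 ft³ → storage unit 10 (remaining 25 ft³)
13 ft³ → storage unit 9 (remaining 34 ft³)
78 ft³ → storage unit 11 (remaining 22 ft³)
69 ft³ → storage unit 12 (remaining 31 ft³)
21 ft³ → storage unit 8 (remaining 15 ft³)

12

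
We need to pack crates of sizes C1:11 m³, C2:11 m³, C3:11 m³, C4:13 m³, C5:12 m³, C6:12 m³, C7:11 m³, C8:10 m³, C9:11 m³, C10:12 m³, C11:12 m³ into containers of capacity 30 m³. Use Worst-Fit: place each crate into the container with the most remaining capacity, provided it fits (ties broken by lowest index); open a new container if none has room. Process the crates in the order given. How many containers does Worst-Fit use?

C1 (11 m³) → container 1 (remaining 19 m³)
C2 (11 m³) → container 1 (remaining 8 m³)
C3 (11 m³) → container 2 (remaining 19 m³)
C4 (13 m³) → container 2 (remaining 6 m³)
C5 (12 m³) → container 3 (remaining 18 m³)
C6 (12 m³) → container 3 (remaining 6 m³)
C7 (11 m³) → container 4 (remaining 19 m³)
C8 (10 m³) → container 4 (remaining 9 m³)
C9 (11 m³) → container 5 (remaining 19 m³)
C10 (12 m³) → container 5 (remaining 7 m³)
C11 (12 m³) → container 6 (remaining 18 m³)

6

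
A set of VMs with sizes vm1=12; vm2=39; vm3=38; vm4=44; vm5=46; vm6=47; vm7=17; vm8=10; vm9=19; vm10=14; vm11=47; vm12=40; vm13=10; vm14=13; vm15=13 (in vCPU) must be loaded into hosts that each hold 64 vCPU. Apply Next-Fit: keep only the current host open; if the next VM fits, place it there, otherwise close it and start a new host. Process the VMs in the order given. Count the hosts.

9

host 1: place vm1 (12 vCPU), 52 vCPU left
host 1: place vm2 (39 vCPU), 13 vCPU left
host 2: place vm3 (38 vCPU), 26 vCPU left
host 3: place vm4 (44 vCPU), 20 vCPU left
host 4: place vm5 (46 vCPU), 18 vCPU left
host 5: place vm6 (47 vCPU), 17 vCPU left
host 5: place vm7 (17 vCPU), 0 vCPU left
host 6: place vm8 (10 vCPU), 54 vCPU left
host 6: place vm9 (19 vCPU), 35 vCPU left
host 6: place vm10 (14 vCPU), 21 vCPU left
host 7: place vm11 (47 vCPU), 17 vCPU left
host 8: place vm12 (40 vCPU), 24 vCPU left
host 8: place vm13 (10 vCPU), 14 vCPU left
host 8: place vm14 (13 vCPU), 1 vCPU left
host 9: place vm15 (13 vCPU), 51 vCPU left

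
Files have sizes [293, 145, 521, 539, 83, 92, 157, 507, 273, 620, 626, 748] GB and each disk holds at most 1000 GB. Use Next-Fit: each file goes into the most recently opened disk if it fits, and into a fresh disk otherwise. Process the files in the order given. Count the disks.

6 disks

Put 293 GB in disk 1; 707 GB remain.
Put 145 GB in disk 1; 562 GB remain.
Put 521 GB in disk 1; 41 GB remain.
Put 539 GB in disk 2; 461 GB remain.
Put 83 GB in disk 2; 378 GB remain.
Put 92 GB in disk 2; 286 GB remain.
Put 157 GB in disk 2; 129 GB remain.
Put 507 GB in disk 3; 493 GB remain.
Put 273 GB in disk 3; 220 GB remain.
Put 620 GB in disk 4; 380 GB remain.
Put 626 GB in disk 5; 374 GB remain.
Put 748 GB in disk 6; 252 GB remain.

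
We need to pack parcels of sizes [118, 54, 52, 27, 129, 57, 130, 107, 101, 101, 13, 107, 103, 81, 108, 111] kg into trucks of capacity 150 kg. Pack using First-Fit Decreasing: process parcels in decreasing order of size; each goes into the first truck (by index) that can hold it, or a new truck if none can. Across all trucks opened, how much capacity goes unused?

401

Sorted descending: 130, 129, 118, 111, 108, 107, 107, 103, 101, 101, 81, 57, 54, 52, 27, 13.
Put 130 kg in truck 1; 20 kg remain.
Put 129 kg in truck 2; 21 kg remain.
Put 118 kg in truck 3; 32 kg remain.
Put 111 kg in truck 4; 39 kg remain.
Put 108 kg in truck 5; 42 kg remain.
Put 107 kg in truck 6; 43 kg remain.
Put 107 kg in truck 7; 43 kg remain.
Put 103 kg in truck 8; 47 kg remain.
Put 101 kg in truck 9; 49 kg remain.
Put 101 kg in truck 10; 49 kg remain.
Put 81 kg in truck 11; 69 kg remain.
Put 57 kg in truck 11; 12 kg remain.
Put 54 kg in truck 12; 96 kg remain.
Put 52 kg in truck 12; 44 kg remain.
Put 27 kg in truck 3; 5 kg remain.
Put 13 kg in truck 1; 7 kg remain.
12 trucks × 150 kg = 1800 kg; used 1399 kg; unused 401 kg.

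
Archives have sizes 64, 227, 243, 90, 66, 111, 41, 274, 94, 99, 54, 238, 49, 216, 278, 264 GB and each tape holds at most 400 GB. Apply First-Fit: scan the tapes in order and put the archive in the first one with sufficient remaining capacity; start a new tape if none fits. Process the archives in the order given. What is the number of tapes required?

64 GB → tape 1 (remaining 336 GB)
227 GB → tape 1 (remaining 109 GB)
243 GB → tape 2 (remaining 157 GB)
90 GB → tape 1 (remaining 19 GB)
66 GB → tape 2 (remaining 91 GB)
111 GB → tape 3 (remaining 289 GB)
41 GB → tape 2 (remaining 50 GB)
274 GB → tape 3 (remaining 15 GB)
94 GB → tape 4 (remaining 306 GB)
99 GB → tape 4 (remaining 207 GB)
54 GB → tape 4 (remaining 153 GB)
238 GB → tape 5 (remaining 162 GB)
49 GB → tape 2 (remaining 1 GB)
216 GB → tape 6 (remaining 184 GB)
278 GB → tape 7 (remaining 122 GB)
264 GB → tape 8 (remaining 136 GB)

8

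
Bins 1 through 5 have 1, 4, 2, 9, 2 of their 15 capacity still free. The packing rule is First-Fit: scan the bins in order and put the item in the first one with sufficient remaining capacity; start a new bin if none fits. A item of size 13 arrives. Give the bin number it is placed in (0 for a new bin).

No bin has ≥ 13 free, so a new bin is opened.

0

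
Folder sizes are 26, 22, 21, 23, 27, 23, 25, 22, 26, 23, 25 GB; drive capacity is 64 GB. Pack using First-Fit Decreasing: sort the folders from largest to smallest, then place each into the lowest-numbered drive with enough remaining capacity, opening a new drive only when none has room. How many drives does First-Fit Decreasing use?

6

Sorted descending: 27, 26, 26, 25, 25, 23, 23, 23, 22, 22, 21.
27 GB → drive 1 (remaining 37 GB)
26 GB → drive 1 (remaining 11 GB)
26 GB → drive 2 (remaining 38 GB)
25 GB → drive 2 (remaining 13 GB)
25 GB → drive 3 (remaining 39 GB)
23 GB → drive 3 (remaining 16 GB)
23 GB → drive 4 (remaining 41 GB)
23 GB → drive 4 (remaining 18 GB)
22 GB → drive 5 (remaining 42 GB)
22 GB → drive 5 (remaining 20 GB)
21 GB → drive 6 (remaining 43 GB)
Final drives: [27,26] [26,25] [25,23] [23,23] [22,22] [21].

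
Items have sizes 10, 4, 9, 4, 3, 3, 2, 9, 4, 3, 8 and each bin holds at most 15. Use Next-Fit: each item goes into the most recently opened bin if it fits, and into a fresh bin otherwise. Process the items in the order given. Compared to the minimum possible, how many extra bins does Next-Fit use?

1

Next-Fit: [10,4] [9,4] [3,3,2] [9,4] [3,8] → 5 bins.
Total size 59; any packing needs at least ⌈59/15⌉ = 4 bins.
An optimal packing achieves that bound: [10,4] [9,4,2] [9,3,3] [8,4,3] → 4 bins.
Excess: 5 − 4 = 1.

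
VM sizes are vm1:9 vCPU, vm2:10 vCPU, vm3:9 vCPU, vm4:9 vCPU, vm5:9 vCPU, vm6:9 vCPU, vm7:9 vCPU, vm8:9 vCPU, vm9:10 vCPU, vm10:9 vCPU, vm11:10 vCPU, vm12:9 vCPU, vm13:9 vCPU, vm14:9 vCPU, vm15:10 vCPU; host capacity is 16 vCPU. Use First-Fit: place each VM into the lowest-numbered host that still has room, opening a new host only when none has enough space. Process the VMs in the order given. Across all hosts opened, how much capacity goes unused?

101

host 1: place vm1 (9 vCPU), 7 vCPU left
host 2: place vm2 (10 vCPU), 6 vCPU left
host 3: place vm3 (9 vCPU), 7 vCPU left
host 4: place vm4 (9 vCPU), 7 vCPU left
host 5: place vm5 (9 vCPU), 7 vCPU left
host 6: place vm6 (9 vCPU), 7 vCPU left
host 7: place vm7 (9 vCPU), 7 vCPU left
host 8: place vm8 (9 vCPU), 7 vCPU left
host 9: place vm9 (10 vCPU), 6 vCPU left
host 10: place vm10 (9 vCPU), 7 vCPU left
host 11: place vm11 (10 vCPU), 6 vCPU left
host 12: place vm12 (9 vCPU), 7 vCPU left
host 13: place vm13 (9 vCPU), 7 vCPU left
host 14: place vm14 (9 vCPU), 7 vCPU left
host 15: place vm15 (10 vCPU), 6 vCPU left
15 hosts × 16 vCPU = 240 vCPU; used 139 vCPU; unused 101 vCPU.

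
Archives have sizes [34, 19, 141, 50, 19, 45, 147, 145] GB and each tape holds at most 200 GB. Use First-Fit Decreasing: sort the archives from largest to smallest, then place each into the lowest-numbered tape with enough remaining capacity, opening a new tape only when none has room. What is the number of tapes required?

4

Sorted descending: 147, 145, 141, 50, 45, 34, 19, 19.
147 GB → tape 1 (remaining 53 GB)
145 GB → tape 2 (remaining 55 GB)
141 GB → tape 3 (remaining 59 GB)
50 GB → tape 1 (remaining 3 GB)
45 GB → tape 2 (remaining 10 GB)
34 GB → tape 3 (remaining 25 GB)
19 GB → tape 3 (remaining 6 GB)
19 GB → tape 4 (remaining 181 GB)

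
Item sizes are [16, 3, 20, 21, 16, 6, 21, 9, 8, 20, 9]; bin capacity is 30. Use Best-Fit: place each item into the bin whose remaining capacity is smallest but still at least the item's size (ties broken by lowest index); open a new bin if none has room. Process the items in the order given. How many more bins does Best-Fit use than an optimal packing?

Best-Fit: [16,3] [20,8] [21,6] [16] [21,9] [20,9] → 6 bins.
6 items exceed 15 (half the capacity), and no two of those can share a bin, so at least 6 bins are needed.
So 6 is already optimal.

0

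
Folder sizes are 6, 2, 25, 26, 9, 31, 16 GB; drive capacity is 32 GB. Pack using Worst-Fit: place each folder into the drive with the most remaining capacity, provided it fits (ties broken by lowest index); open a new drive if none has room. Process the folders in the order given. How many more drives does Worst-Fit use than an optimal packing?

1

Worst-Fit: [6,2,9] [25] [26] [31] [16] → 5 drives.
Total size 115 GB; any packing needs at least ⌈115/32⌉ = 4 drives.
An optimal packing achieves that bound: [31] [26,6] [25,2] [16,9] → 4 drives.
Excess: 5 − 4 = 1.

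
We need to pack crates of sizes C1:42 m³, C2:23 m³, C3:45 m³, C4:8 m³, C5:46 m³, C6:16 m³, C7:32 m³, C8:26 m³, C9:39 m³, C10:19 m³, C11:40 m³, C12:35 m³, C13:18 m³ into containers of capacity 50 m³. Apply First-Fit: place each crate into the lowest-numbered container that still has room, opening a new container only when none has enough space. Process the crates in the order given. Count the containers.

9

Put C1 (42 m³) in container 1; 8 m³ remain.
Put C2 (23 m³) in container 2; 27 m³ remain.
Put C3 (45 m³) in container 3; 5 m³ remain.
Put C4 (8 m³) in container 1; 0 m³ remain.
Put C5 (46 m³) in container 4; 4 m³ remain.
Put C6 (16 m³) in container 2; 11 m³ remain.
Put C7 (32 m³) in container 5; 18 m³ remain.
Put C8 (26 m³) in container 6; 24 m³ remain.
Put C9 (39 m³) in container 7; 11 m³ remain.
Put C10 (19 m³) in container 6; 5 m³ remain.
Put C11 (40 m³) in container 8; 10 m³ remain.
Put C12 (35 m³) in container 9; 15 m³ remain.
Put C13 (18 m³) in container 5; 0 m³ remain.
Final containers: [42,8] [23,16] [45] [46] [32,18] [26,19] [39] [40] [35].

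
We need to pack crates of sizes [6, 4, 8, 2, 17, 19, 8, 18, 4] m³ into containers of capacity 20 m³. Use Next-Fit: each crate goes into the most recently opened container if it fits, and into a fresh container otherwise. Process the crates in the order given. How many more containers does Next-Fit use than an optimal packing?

Next-Fit: [6,4,8,2] [17] [19] [8] [18] [4] → 6 containers.
Total size 86 m³; any packing needs at least ⌈86/20⌉ = 5 containers.
An optimal packing achieves that bound: [19] [18,2] [17] [8,8,4] [6,4] → 5 containers.
Excess: 6 − 5 = 1.

1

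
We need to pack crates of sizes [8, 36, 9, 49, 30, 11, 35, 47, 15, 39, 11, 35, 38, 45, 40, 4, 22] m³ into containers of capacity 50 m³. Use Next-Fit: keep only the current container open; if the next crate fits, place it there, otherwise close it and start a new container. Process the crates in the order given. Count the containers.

13

8 m³ → container 1 (remaining 42 m³)
36 m³ → container 1 (remaining 6 m³)
9 m³ → container 2 (remaining 41 m³)
49 m³ → container 3 (remaining 1 m³)
30 m³ → container 4 (remaining 20 m³)
11 m³ → container 4 (remaining 9 m³)
35 m³ → container 5 (remaining 15 m³)
47 m³ → container 6 (remaining 3 m³)
15 m³ → container 7 (remaining 35 m³)
39 m³ → container 8 (remaining 11 m³)
11 m³ → container 8 (remaining 0 m³)
35 m³ → container 9 (remaining 15 m³)
38 m³ → container 10 (remaining 12 m³)
45 m³ → container 11 (remaining 5 m³)
40 m³ → container 12 (remaining 10 m³)
4 m³ → container 12 (remaining 6 m³)
22 m³ → container 13 (remaining 28 m³)
Final containers: [8,36] [9] [49] [30,11] [35] [47] [15] [39,11] [35] [38] [45] [40,4] [22].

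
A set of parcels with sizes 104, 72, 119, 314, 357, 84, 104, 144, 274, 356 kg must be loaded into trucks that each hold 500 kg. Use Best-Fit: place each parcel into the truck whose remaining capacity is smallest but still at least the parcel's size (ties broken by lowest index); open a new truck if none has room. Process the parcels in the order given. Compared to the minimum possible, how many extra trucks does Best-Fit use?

1

Best-Fit: [104,72,119,144] [314,104] [357,84] [274] [356] → 5 trucks.
Total size 1928 kg; any packing needs at least ⌈1928/500⌉ = 4 trucks.
An optimal packing achieves that bound: [357,119] [356,144] [314,104,72] [274,104,84] → 4 trucks.
Excess: 5 − 4 = 1.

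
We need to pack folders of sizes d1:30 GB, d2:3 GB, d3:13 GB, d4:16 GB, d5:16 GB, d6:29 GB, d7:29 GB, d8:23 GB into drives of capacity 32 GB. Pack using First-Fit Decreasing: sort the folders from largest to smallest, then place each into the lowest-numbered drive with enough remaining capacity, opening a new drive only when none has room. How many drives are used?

6

Sorted descending: 30, 29, 29, 23, 16, 16, 13, 3.
30 GB → drive 1 (remaining 2 GB)
29 GB → drive 2 (remaining 3 GB)
29 GB → drive 3 (remaining 3 GB)
23 GB → drive 4 (remaining 9 GB)
16 GB → drive 5 (remaining 16 GB)
16 GB → drive 5 (remaining 0 GB)
13 GB → drive 6 (remaining 19 GB)
3 GB → drive 2 (remaining 0 GB)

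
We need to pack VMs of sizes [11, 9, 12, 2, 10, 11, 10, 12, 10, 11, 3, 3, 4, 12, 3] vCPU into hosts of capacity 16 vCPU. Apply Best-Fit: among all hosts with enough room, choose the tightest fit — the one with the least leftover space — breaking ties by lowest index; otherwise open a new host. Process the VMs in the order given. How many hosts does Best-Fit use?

10

11 vCPU → host 1 (remaining 5 vCPU)
9 vCPU → host 2 (remaining 7 vCPU)
12 vCPU → host 3 (remaining 4 vCPU)
2 vCPU → host 3 (remaining 2 vCPU)
10 vCPU → host 4 (remaining 6 vCPU)
11 vCPU → host 5 (remaining 5 vCPU)
10 vCPU → host 6 (remaining 6 vCPU)
12 vCPU → host 7 (remaining 4 vCPU)
10 vCPU → host 8 (remaining 6 vCPU)
11 vCPU → host 9 (remaining 5 vCPU)
3 vCPU → host 7 (remaining 1 vCPU)
3 vCPU → host 1 (remaining 2 vCPU)
4 vCPU → host 5 (remaining 1 vCPU)
12 vCPU → host 10 (remaining 4 vCPU)
3 vCPU → host 10 (remaining 1 vCPU)
Final hosts: [11,3] [9] [12,2] [10] [11,4] [10] [12,3] [10] [11] [12,3].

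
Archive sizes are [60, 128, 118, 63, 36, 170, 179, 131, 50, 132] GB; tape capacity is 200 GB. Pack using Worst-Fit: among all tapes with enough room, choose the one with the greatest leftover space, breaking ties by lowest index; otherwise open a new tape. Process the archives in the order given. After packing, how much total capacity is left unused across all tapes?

60 GB → tape 1 (remaining 140 GB)
128 GB → tape 1 (remaining 12 GB)
118 GB → tape 2 (remaining 82 GB)
63 GB → tape 2 (remaining 19 GB)
36 GB → tape 3 (remaining 164 GB)
170 GB → tape 4 (remaining 30 GB)
179 GB → tape 5 (remaining 21 GB)
131 GB → tape 3 (remaining 33 GB)
50 GB → tape 6 (remaining 150 GB)
132 GB → tape 6 (remaining 18 GB)
6 tapes × 200 GB = 1200 GB; used 1067 GB; unused 133 GB.

133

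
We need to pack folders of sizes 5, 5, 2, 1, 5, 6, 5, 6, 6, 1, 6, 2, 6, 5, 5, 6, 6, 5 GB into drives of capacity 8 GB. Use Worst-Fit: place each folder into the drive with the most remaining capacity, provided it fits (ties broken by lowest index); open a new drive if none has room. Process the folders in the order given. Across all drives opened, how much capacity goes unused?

Put 5 GB in drive 1; 3 GB remain.
Put 5 GB in drive 2; 3 GB remain.
Put 2 GB in drive 1; 1 GB remain.
Put 1 GB in drive 2; 2 GB remain.
Put 5 GB in drive 3; 3 GB remain.
Put 6 GB in drive 4; 2 GB remain.
Put 5 GB in drive 5; 3 GB remain.
Put 6 GB in drive 6; 2 GB remain.
Put 6 GB in drive 7; 2 GB remain.
Put 1 GB in drive 3; 2 GB remain.
Put 6 GB in drive 8; 2 GB remain.
Put 2 GB in drive 5; 1 GB remain.
Put 6 GB in drive 9; 2 GB remain.
Put 5 GB in drive 10; 3 GB remain.
Put 5 GB in drive 11; 3 GB remain.
Put 6 GB in drive 12; 2 GB remain.
Put 6 GB in drive 13; 2 GB remain.
Put 5 GB in drive 14; 3 GB remain.
14 drives × 8 GB = 112 GB; used 83 GB; unused 29 GB.

29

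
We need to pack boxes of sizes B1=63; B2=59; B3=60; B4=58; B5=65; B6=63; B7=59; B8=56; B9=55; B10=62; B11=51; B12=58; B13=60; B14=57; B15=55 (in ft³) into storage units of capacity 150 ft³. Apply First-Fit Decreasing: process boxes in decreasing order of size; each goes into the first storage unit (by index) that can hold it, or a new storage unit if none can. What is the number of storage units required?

8

Sorted descending: 65, 63, 63, 62, 60, 60, 59, 59, 58, 58, 57, 56, 55, 55, 51.
storage unit 1: place 65 ft³, 85 ft³ left
storage unit 1: place 63 ft³, 22 ft³ left
storage unit 2: place 63 ft³, 87 ft³ left
storage unit 2: place 62 ft³, 25 ft³ left
storage unit 3: place 60 ft³, 90 ft³ left
storage unit 3: place 60 ft³, 30 ft³ left
storage unit 4: place 59 ft³, 91 ft³ left
storage unit 4: place 59 ft³, 32 ft³ left
storage unit 5: place 58 ft³, 92 ft³ left
storage unit 5: place 58 ft³, 34 ft³ left
storage unit 6: place 57 ft³, 93 ft³ left
storage unit 6: place 56 ft³, 37 ft³ left
storage unit 7: place 55 ft³, 95 ft³ left
storage unit 7: place 55 ft³, 40 ft³ left
storage unit 8: place 51 ft³, 99 ft³ left
Final storage units: [65,63] [63,62] [60,60] [59,59] [58,58] [57,56] [55,55] [51].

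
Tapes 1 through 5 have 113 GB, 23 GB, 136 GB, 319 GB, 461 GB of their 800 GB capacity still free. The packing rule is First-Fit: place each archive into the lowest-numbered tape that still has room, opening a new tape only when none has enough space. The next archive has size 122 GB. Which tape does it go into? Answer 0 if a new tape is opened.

Tapes with room: tape 3 (136 GB), tape 4 (319 GB), tape 5 (461 GB).
The first with room is tape 3.

3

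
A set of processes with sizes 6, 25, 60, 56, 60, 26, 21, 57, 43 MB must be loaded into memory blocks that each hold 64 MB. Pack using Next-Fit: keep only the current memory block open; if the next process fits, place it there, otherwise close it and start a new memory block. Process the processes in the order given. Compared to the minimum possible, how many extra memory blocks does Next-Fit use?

1

Next-Fit: [6,25] [60] [56] [60] [26,21] [57] [43] → 7 memory blocks.
Total size 354 MB; any packing needs at least ⌈354/64⌉ = 6 memory blocks.
An optimal packing achieves that bound: [60] [60] [57,6] [56] [43,21] [26,25] → 6 memory blocks.
Excess: 7 − 6 = 1.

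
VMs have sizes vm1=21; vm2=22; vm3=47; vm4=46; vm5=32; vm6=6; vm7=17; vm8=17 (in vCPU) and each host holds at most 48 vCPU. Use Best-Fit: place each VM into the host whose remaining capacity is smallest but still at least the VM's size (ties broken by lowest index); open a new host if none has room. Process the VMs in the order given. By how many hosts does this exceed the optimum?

0

Best-Fit: [21,22] [47] [46] [32,6] [17,17] → 5 hosts.
Total size 208 vCPU; any packing needs at least ⌈208/48⌉ = 5 hosts.
So 5 is already optimal.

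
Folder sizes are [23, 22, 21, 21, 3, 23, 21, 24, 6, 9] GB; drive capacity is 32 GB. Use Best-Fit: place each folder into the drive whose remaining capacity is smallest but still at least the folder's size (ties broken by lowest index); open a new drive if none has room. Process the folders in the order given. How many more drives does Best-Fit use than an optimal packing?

Best-Fit: [23,3,6] [22] [21] [21] [23,9] [21] [24] → 7 drives.
7 folders exceed 16 GB (half the capacity), and no two of those can share a drive, so at least 7 drives are needed.
So 7 is already optimal.

0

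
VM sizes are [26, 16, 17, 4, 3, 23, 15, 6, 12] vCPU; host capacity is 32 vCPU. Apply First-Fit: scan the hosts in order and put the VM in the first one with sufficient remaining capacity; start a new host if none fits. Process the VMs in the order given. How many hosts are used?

5 hosts

26 vCPU → host 1 (remaining 6 vCPU)
16 vCPU → host 2 (remaining 16 vCPU)
17 vCPU → host 3 (remaining 15 vCPU)
4 vCPU → host 1 (remaining 2 vCPU)
3 vCPU → host 2 (remaining 13 vCPU)
23 vCPU → host 4 (remaining 9 vCPU)
15 vCPU → host 3 (remaining 0 vCPU)
6 vCPU → host 2 (remaining 7 vCPU)
12 vCPU → host 5 (remaining 20 vCPU)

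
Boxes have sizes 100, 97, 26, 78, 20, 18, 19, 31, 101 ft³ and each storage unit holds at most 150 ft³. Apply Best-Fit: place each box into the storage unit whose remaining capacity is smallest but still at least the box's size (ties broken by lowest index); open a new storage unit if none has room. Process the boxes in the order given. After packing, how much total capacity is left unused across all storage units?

110

Put 100 ft³ in storage unit 1; 50 ft³ remain.
Put 97 ft³ in storage unit 2; 53 ft³ remain.
Put 26 ft³ in storage unit 1; 24 ft³ remain.
Put 78 ft³ in storage unit 3; 72 ft³ remain.
Put 20 ft³ in storage unit 1; 4 ft³ remain.
Put 18 ft³ in storage unit 2; 35 ft³ remain.
Put 19 ft³ in storage unit 2; 16 ft³ remain.
Put 31 ft³ in storage unit 3; 41 ft³ remain.
Put 101 ft³ in storage unit 4; 49 ft³ remain.
4 storage units × 150 ft³ = 600 ft³; used 490 ft³; unused 110 ft³.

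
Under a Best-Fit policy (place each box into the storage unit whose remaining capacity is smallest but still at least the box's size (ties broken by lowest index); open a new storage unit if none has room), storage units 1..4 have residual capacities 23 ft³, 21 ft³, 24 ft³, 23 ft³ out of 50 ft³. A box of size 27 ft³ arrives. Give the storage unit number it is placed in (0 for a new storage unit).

No storage unit has ≥ 27 ft³ free, so a new storage unit is opened.

0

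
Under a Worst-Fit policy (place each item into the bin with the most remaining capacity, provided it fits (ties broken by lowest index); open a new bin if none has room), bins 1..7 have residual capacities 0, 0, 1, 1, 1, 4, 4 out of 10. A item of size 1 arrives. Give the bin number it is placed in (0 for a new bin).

Bins with room: bin 3 (1), bin 4 (1), bin 5 (1), bin 6 (4), bin 7 (4).
Most room is bin 6 with 4 free.

6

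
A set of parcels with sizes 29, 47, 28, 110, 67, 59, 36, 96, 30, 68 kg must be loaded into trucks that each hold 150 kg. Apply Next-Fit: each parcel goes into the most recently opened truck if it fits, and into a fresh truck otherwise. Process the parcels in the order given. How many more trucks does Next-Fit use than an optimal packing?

Next-Fit: [29,47,28] [110] [67,59] [36,96] [30,68] → 5 trucks.
Total size 570 kg; any packing needs at least ⌈570/150⌉ = 4 trucks.
An optimal packing achieves that bound: [110,36] [96,47] [68,67] [59,30,29,28] → 4 trucks.
Excess: 5 − 4 = 1.

1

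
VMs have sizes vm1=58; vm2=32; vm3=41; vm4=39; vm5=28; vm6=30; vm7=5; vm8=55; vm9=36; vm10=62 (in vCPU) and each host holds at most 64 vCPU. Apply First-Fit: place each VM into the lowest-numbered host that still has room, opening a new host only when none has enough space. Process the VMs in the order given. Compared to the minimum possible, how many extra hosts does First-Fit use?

1

First-Fit: [58,5] [32,28] [41] [39] [30] [55] [36] [62] → 8 hosts.
Total size 386 vCPU; any packing needs at least ⌈386/64⌉ = 7 hosts.
An optimal packing achieves that bound: [62] [58,5] [55] [41] [39] [36,28] [32,30] → 7 hosts.
Excess: 8 − 7 = 1.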